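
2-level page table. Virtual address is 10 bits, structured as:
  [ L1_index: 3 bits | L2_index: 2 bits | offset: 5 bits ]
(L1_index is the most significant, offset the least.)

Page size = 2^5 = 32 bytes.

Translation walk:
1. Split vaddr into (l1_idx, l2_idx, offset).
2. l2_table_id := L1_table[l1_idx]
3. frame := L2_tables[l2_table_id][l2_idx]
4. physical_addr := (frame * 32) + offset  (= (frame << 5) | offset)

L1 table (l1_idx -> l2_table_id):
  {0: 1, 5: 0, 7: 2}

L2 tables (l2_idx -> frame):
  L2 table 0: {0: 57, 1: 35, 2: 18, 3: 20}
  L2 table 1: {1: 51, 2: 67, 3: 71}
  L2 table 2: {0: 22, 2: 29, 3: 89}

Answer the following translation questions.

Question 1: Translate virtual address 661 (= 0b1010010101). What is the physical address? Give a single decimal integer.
vaddr = 661 = 0b1010010101
Split: l1_idx=5, l2_idx=0, offset=21
L1[5] = 0
L2[0][0] = 57
paddr = 57 * 32 + 21 = 1845

Answer: 1845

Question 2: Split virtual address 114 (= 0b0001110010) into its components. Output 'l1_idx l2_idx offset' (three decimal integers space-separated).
vaddr = 114 = 0b0001110010
  top 3 bits -> l1_idx = 0
  next 2 bits -> l2_idx = 3
  bottom 5 bits -> offset = 18

Answer: 0 3 18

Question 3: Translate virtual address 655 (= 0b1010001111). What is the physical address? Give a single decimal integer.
vaddr = 655 = 0b1010001111
Split: l1_idx=5, l2_idx=0, offset=15
L1[5] = 0
L2[0][0] = 57
paddr = 57 * 32 + 15 = 1839

Answer: 1839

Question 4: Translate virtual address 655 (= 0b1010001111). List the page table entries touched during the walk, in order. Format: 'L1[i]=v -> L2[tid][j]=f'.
vaddr = 655 = 0b1010001111
Split: l1_idx=5, l2_idx=0, offset=15

Answer: L1[5]=0 -> L2[0][0]=57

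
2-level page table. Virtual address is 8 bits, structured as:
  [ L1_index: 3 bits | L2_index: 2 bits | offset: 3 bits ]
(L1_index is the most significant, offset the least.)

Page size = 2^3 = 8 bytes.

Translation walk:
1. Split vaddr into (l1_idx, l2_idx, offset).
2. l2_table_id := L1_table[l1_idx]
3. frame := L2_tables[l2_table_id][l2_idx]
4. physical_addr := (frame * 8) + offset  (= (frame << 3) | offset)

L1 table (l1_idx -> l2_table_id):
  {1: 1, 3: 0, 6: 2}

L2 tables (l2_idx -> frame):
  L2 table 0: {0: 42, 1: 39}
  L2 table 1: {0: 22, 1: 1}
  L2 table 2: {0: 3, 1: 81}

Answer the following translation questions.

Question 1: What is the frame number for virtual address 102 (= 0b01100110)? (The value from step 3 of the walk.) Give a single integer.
vaddr = 102: l1_idx=3, l2_idx=0
L1[3] = 0; L2[0][0] = 42

Answer: 42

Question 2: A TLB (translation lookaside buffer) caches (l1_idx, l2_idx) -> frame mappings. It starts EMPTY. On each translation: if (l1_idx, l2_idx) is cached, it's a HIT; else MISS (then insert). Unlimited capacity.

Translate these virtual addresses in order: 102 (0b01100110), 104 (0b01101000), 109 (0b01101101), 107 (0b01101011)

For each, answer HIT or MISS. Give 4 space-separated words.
vaddr=102: (3,0) not in TLB -> MISS, insert
vaddr=104: (3,1) not in TLB -> MISS, insert
vaddr=109: (3,1) in TLB -> HIT
vaddr=107: (3,1) in TLB -> HIT

Answer: MISS MISS HIT HIT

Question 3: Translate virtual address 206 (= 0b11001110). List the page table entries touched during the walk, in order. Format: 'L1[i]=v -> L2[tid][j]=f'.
vaddr = 206 = 0b11001110
Split: l1_idx=6, l2_idx=1, offset=6

Answer: L1[6]=2 -> L2[2][1]=81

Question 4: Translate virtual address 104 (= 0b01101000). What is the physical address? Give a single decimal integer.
vaddr = 104 = 0b01101000
Split: l1_idx=3, l2_idx=1, offset=0
L1[3] = 0
L2[0][1] = 39
paddr = 39 * 8 + 0 = 312

Answer: 312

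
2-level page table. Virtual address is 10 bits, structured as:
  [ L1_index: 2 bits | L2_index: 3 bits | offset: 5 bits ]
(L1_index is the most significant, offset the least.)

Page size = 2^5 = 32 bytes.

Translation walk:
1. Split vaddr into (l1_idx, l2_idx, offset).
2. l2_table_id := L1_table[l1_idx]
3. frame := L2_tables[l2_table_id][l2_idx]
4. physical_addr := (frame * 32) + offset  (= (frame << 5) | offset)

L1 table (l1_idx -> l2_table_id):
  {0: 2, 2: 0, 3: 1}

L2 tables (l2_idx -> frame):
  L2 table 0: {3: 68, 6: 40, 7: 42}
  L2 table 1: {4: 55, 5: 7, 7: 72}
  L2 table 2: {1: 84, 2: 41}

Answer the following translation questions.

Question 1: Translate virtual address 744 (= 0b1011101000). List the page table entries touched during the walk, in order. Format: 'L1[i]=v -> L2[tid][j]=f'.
vaddr = 744 = 0b1011101000
Split: l1_idx=2, l2_idx=7, offset=8

Answer: L1[2]=0 -> L2[0][7]=42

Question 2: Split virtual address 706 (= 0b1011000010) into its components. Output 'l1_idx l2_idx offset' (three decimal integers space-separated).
vaddr = 706 = 0b1011000010
  top 2 bits -> l1_idx = 2
  next 3 bits -> l2_idx = 6
  bottom 5 bits -> offset = 2

Answer: 2 6 2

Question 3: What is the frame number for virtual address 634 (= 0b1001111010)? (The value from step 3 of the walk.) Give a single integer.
Answer: 68

Derivation:
vaddr = 634: l1_idx=2, l2_idx=3
L1[2] = 0; L2[0][3] = 68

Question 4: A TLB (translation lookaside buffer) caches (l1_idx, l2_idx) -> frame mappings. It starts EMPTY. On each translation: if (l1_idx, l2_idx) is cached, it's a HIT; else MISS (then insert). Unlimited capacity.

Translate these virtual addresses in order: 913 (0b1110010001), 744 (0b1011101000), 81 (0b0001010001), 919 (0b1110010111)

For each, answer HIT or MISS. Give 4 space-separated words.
Answer: MISS MISS MISS HIT

Derivation:
vaddr=913: (3,4) not in TLB -> MISS, insert
vaddr=744: (2,7) not in TLB -> MISS, insert
vaddr=81: (0,2) not in TLB -> MISS, insert
vaddr=919: (3,4) in TLB -> HIT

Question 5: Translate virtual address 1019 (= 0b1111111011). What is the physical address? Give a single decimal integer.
vaddr = 1019 = 0b1111111011
Split: l1_idx=3, l2_idx=7, offset=27
L1[3] = 1
L2[1][7] = 72
paddr = 72 * 32 + 27 = 2331

Answer: 2331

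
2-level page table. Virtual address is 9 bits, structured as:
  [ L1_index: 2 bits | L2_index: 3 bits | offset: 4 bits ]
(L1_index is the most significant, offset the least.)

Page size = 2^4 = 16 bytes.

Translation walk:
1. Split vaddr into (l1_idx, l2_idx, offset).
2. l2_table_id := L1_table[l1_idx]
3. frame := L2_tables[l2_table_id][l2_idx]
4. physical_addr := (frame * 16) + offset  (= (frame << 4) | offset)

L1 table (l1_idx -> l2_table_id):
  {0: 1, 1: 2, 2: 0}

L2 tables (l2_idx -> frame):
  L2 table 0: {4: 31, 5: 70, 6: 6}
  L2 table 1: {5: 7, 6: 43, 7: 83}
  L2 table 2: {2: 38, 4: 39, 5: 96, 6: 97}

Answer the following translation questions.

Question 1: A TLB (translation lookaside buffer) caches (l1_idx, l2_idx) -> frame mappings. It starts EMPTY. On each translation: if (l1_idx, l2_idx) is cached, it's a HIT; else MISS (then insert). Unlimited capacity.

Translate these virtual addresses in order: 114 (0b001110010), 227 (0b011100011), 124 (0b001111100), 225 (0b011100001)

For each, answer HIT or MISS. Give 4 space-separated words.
vaddr=114: (0,7) not in TLB -> MISS, insert
vaddr=227: (1,6) not in TLB -> MISS, insert
vaddr=124: (0,7) in TLB -> HIT
vaddr=225: (1,6) in TLB -> HIT

Answer: MISS MISS HIT HIT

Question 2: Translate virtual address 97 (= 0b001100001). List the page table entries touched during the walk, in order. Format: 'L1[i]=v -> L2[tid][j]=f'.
Answer: L1[0]=1 -> L2[1][6]=43

Derivation:
vaddr = 97 = 0b001100001
Split: l1_idx=0, l2_idx=6, offset=1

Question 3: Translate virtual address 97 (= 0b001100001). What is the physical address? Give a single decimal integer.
Answer: 689

Derivation:
vaddr = 97 = 0b001100001
Split: l1_idx=0, l2_idx=6, offset=1
L1[0] = 1
L2[1][6] = 43
paddr = 43 * 16 + 1 = 689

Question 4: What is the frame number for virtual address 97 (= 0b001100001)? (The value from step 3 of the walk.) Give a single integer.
vaddr = 97: l1_idx=0, l2_idx=6
L1[0] = 1; L2[1][6] = 43

Answer: 43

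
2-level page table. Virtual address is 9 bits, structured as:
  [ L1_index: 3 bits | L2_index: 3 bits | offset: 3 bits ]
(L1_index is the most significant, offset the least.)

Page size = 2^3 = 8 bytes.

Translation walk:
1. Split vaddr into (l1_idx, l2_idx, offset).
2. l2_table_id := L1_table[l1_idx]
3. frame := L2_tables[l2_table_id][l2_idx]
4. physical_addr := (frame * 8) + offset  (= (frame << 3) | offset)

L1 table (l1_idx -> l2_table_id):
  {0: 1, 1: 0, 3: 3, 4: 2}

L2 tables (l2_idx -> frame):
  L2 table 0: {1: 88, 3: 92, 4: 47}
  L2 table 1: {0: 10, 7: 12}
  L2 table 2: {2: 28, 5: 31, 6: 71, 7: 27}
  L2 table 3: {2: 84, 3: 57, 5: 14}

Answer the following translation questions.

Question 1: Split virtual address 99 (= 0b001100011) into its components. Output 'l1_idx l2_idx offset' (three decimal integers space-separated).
vaddr = 99 = 0b001100011
  top 3 bits -> l1_idx = 1
  next 3 bits -> l2_idx = 4
  bottom 3 bits -> offset = 3

Answer: 1 4 3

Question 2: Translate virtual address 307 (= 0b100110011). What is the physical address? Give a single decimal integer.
Answer: 571

Derivation:
vaddr = 307 = 0b100110011
Split: l1_idx=4, l2_idx=6, offset=3
L1[4] = 2
L2[2][6] = 71
paddr = 71 * 8 + 3 = 571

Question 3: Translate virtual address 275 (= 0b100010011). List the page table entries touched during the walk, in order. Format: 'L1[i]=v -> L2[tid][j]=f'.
vaddr = 275 = 0b100010011
Split: l1_idx=4, l2_idx=2, offset=3

Answer: L1[4]=2 -> L2[2][2]=28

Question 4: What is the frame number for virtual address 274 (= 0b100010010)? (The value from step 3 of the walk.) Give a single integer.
vaddr = 274: l1_idx=4, l2_idx=2
L1[4] = 2; L2[2][2] = 28

Answer: 28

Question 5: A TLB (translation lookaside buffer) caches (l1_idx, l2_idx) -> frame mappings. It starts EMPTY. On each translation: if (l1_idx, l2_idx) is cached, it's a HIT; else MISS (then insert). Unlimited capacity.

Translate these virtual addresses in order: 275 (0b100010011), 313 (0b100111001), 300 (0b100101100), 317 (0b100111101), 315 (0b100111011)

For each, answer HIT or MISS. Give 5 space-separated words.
Answer: MISS MISS MISS HIT HIT

Derivation:
vaddr=275: (4,2) not in TLB -> MISS, insert
vaddr=313: (4,7) not in TLB -> MISS, insert
vaddr=300: (4,5) not in TLB -> MISS, insert
vaddr=317: (4,7) in TLB -> HIT
vaddr=315: (4,7) in TLB -> HIT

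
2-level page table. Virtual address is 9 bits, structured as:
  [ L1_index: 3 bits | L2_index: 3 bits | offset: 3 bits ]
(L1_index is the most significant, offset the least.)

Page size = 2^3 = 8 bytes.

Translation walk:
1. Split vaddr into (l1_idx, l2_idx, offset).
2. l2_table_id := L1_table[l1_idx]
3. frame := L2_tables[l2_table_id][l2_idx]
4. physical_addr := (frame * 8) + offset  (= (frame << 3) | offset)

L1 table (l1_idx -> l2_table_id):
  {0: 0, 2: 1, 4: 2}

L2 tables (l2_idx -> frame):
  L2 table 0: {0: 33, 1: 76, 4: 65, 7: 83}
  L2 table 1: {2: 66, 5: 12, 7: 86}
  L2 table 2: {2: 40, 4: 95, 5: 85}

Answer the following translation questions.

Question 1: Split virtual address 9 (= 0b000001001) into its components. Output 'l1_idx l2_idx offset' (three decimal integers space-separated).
vaddr = 9 = 0b000001001
  top 3 bits -> l1_idx = 0
  next 3 bits -> l2_idx = 1
  bottom 3 bits -> offset = 1

Answer: 0 1 1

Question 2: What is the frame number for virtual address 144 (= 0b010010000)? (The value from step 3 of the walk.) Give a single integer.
Answer: 66

Derivation:
vaddr = 144: l1_idx=2, l2_idx=2
L1[2] = 1; L2[1][2] = 66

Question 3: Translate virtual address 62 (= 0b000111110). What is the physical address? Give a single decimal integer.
vaddr = 62 = 0b000111110
Split: l1_idx=0, l2_idx=7, offset=6
L1[0] = 0
L2[0][7] = 83
paddr = 83 * 8 + 6 = 670

Answer: 670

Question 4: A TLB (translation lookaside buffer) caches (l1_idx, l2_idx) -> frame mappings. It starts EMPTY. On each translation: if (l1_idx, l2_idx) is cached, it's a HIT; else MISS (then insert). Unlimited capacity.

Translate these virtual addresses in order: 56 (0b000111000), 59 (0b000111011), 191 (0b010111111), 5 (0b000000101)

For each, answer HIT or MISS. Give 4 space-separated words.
Answer: MISS HIT MISS MISS

Derivation:
vaddr=56: (0,7) not in TLB -> MISS, insert
vaddr=59: (0,7) in TLB -> HIT
vaddr=191: (2,7) not in TLB -> MISS, insert
vaddr=5: (0,0) not in TLB -> MISS, insert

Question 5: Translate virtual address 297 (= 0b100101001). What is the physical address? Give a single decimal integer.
Answer: 681

Derivation:
vaddr = 297 = 0b100101001
Split: l1_idx=4, l2_idx=5, offset=1
L1[4] = 2
L2[2][5] = 85
paddr = 85 * 8 + 1 = 681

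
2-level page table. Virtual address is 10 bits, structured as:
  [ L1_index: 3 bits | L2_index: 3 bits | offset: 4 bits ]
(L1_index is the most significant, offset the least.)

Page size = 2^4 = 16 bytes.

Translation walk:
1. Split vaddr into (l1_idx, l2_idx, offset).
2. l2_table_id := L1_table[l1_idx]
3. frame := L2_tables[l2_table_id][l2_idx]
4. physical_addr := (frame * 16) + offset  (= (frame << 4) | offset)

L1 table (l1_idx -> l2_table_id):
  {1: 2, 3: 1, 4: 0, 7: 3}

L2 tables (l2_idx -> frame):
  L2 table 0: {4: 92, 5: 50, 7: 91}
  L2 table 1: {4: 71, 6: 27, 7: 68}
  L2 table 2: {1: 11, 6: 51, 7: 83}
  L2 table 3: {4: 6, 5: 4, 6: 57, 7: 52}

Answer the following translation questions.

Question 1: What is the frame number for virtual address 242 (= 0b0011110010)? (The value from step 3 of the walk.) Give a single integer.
Answer: 83

Derivation:
vaddr = 242: l1_idx=1, l2_idx=7
L1[1] = 2; L2[2][7] = 83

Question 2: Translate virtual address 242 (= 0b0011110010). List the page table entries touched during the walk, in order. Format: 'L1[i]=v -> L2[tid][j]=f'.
vaddr = 242 = 0b0011110010
Split: l1_idx=1, l2_idx=7, offset=2

Answer: L1[1]=2 -> L2[2][7]=83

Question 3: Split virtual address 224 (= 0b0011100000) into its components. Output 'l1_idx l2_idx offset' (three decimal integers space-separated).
Answer: 1 6 0

Derivation:
vaddr = 224 = 0b0011100000
  top 3 bits -> l1_idx = 1
  next 3 bits -> l2_idx = 6
  bottom 4 bits -> offset = 0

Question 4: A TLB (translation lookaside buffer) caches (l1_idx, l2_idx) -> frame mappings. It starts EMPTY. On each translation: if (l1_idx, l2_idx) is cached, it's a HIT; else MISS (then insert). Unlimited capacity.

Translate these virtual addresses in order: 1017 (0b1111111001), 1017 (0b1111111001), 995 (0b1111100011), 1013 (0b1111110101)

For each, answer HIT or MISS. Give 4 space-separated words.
Answer: MISS HIT MISS HIT

Derivation:
vaddr=1017: (7,7) not in TLB -> MISS, insert
vaddr=1017: (7,7) in TLB -> HIT
vaddr=995: (7,6) not in TLB -> MISS, insert
vaddr=1013: (7,7) in TLB -> HIT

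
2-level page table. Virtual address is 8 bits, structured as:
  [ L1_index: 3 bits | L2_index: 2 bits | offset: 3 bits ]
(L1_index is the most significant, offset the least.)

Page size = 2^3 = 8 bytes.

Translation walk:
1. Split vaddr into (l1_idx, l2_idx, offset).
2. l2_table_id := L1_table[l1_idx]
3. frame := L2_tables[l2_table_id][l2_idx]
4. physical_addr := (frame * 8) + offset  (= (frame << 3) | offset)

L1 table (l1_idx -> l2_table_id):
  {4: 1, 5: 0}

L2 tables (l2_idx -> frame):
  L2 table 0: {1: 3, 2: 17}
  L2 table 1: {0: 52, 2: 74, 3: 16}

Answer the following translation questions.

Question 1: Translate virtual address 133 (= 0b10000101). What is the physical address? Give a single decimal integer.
vaddr = 133 = 0b10000101
Split: l1_idx=4, l2_idx=0, offset=5
L1[4] = 1
L2[1][0] = 52
paddr = 52 * 8 + 5 = 421

Answer: 421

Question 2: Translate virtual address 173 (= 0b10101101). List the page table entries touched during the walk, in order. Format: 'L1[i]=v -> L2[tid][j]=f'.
vaddr = 173 = 0b10101101
Split: l1_idx=5, l2_idx=1, offset=5

Answer: L1[5]=0 -> L2[0][1]=3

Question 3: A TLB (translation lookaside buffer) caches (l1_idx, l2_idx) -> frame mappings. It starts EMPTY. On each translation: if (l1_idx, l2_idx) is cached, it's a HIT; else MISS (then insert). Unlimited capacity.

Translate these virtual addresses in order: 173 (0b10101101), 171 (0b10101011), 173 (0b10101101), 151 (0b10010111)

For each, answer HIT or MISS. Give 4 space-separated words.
Answer: MISS HIT HIT MISS

Derivation:
vaddr=173: (5,1) not in TLB -> MISS, insert
vaddr=171: (5,1) in TLB -> HIT
vaddr=173: (5,1) in TLB -> HIT
vaddr=151: (4,2) not in TLB -> MISS, insert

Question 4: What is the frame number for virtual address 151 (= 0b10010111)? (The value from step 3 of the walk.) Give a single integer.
vaddr = 151: l1_idx=4, l2_idx=2
L1[4] = 1; L2[1][2] = 74

Answer: 74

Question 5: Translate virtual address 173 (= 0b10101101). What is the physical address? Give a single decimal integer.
vaddr = 173 = 0b10101101
Split: l1_idx=5, l2_idx=1, offset=5
L1[5] = 0
L2[0][1] = 3
paddr = 3 * 8 + 5 = 29

Answer: 29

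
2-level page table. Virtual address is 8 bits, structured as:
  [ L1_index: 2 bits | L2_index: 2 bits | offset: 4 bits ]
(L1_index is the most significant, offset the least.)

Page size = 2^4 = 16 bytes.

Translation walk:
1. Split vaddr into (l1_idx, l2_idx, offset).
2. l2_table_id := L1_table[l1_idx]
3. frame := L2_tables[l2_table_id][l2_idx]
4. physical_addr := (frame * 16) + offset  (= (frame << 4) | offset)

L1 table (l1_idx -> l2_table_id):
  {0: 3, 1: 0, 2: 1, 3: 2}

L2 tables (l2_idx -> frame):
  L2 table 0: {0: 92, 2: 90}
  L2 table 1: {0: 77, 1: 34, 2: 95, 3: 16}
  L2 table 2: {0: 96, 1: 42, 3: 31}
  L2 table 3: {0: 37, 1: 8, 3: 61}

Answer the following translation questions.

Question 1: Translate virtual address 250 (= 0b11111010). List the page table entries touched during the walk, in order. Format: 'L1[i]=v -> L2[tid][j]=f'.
Answer: L1[3]=2 -> L2[2][3]=31

Derivation:
vaddr = 250 = 0b11111010
Split: l1_idx=3, l2_idx=3, offset=10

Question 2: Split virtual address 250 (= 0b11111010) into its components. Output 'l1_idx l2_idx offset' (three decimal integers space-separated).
Answer: 3 3 10

Derivation:
vaddr = 250 = 0b11111010
  top 2 bits -> l1_idx = 3
  next 2 bits -> l2_idx = 3
  bottom 4 bits -> offset = 10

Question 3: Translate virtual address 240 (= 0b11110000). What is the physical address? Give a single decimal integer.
Answer: 496

Derivation:
vaddr = 240 = 0b11110000
Split: l1_idx=3, l2_idx=3, offset=0
L1[3] = 2
L2[2][3] = 31
paddr = 31 * 16 + 0 = 496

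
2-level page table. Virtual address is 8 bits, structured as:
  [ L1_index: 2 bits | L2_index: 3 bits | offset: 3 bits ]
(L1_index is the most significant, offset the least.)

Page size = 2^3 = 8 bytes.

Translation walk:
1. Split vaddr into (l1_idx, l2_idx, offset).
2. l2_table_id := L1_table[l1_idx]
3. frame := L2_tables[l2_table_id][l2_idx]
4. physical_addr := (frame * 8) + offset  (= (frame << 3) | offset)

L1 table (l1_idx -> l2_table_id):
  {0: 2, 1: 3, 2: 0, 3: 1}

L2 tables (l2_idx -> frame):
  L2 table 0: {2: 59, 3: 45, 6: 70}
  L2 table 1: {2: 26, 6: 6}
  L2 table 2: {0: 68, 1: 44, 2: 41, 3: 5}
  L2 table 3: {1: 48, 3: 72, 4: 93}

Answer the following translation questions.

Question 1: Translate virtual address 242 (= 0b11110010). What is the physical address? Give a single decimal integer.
vaddr = 242 = 0b11110010
Split: l1_idx=3, l2_idx=6, offset=2
L1[3] = 1
L2[1][6] = 6
paddr = 6 * 8 + 2 = 50

Answer: 50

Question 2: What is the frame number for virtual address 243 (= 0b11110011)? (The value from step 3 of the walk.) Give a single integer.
Answer: 6

Derivation:
vaddr = 243: l1_idx=3, l2_idx=6
L1[3] = 1; L2[1][6] = 6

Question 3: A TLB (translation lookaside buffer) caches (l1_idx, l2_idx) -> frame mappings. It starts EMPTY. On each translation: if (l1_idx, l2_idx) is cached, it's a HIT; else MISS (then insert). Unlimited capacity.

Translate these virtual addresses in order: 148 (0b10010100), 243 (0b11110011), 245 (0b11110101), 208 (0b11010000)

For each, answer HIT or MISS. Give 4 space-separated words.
vaddr=148: (2,2) not in TLB -> MISS, insert
vaddr=243: (3,6) not in TLB -> MISS, insert
vaddr=245: (3,6) in TLB -> HIT
vaddr=208: (3,2) not in TLB -> MISS, insert

Answer: MISS MISS HIT MISS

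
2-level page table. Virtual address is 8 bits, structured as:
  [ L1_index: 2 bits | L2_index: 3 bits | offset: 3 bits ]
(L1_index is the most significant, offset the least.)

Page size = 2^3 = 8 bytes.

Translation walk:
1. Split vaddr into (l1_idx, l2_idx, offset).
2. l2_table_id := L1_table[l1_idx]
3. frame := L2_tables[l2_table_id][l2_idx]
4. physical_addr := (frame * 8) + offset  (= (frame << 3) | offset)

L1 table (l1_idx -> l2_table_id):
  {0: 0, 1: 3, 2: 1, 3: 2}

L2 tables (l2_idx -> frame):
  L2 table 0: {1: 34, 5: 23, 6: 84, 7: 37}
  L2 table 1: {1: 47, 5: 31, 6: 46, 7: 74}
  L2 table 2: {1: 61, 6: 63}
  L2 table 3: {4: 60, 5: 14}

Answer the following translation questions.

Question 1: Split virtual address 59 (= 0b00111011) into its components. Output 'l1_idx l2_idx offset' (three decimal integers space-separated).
vaddr = 59 = 0b00111011
  top 2 bits -> l1_idx = 0
  next 3 bits -> l2_idx = 7
  bottom 3 bits -> offset = 3

Answer: 0 7 3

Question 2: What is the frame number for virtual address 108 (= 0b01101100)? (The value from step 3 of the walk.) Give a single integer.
vaddr = 108: l1_idx=1, l2_idx=5
L1[1] = 3; L2[3][5] = 14

Answer: 14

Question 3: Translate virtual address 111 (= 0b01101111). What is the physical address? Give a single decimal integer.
vaddr = 111 = 0b01101111
Split: l1_idx=1, l2_idx=5, offset=7
L1[1] = 3
L2[3][5] = 14
paddr = 14 * 8 + 7 = 119

Answer: 119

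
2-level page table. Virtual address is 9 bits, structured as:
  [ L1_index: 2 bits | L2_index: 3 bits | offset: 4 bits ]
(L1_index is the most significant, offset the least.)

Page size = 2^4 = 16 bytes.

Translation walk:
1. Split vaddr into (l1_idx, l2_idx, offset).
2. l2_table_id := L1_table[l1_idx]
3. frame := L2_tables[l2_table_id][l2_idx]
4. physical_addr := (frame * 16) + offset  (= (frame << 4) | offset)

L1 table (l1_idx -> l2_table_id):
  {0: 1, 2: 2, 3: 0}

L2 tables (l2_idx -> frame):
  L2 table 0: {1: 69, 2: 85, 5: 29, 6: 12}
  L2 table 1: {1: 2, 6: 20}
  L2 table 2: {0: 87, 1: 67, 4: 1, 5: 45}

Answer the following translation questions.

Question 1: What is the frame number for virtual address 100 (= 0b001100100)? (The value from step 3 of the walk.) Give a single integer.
vaddr = 100: l1_idx=0, l2_idx=6
L1[0] = 1; L2[1][6] = 20

Answer: 20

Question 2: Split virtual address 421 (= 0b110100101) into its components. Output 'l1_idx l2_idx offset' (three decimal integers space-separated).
Answer: 3 2 5

Derivation:
vaddr = 421 = 0b110100101
  top 2 bits -> l1_idx = 3
  next 3 bits -> l2_idx = 2
  bottom 4 bits -> offset = 5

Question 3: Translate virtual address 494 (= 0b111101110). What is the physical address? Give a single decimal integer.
Answer: 206

Derivation:
vaddr = 494 = 0b111101110
Split: l1_idx=3, l2_idx=6, offset=14
L1[3] = 0
L2[0][6] = 12
paddr = 12 * 16 + 14 = 206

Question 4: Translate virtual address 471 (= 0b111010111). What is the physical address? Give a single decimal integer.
vaddr = 471 = 0b111010111
Split: l1_idx=3, l2_idx=5, offset=7
L1[3] = 0
L2[0][5] = 29
paddr = 29 * 16 + 7 = 471

Answer: 471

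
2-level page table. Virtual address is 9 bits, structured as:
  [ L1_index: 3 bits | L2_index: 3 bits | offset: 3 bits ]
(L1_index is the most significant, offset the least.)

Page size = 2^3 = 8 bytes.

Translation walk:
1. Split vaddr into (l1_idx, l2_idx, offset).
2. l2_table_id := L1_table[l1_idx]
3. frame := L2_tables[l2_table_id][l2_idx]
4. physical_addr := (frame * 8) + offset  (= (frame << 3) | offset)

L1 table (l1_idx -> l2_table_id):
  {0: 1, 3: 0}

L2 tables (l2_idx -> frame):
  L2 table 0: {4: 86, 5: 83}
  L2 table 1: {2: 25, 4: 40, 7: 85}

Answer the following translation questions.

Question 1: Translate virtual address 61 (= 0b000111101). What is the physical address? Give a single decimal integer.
vaddr = 61 = 0b000111101
Split: l1_idx=0, l2_idx=7, offset=5
L1[0] = 1
L2[1][7] = 85
paddr = 85 * 8 + 5 = 685

Answer: 685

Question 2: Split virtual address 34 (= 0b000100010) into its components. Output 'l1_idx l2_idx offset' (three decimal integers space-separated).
Answer: 0 4 2

Derivation:
vaddr = 34 = 0b000100010
  top 3 bits -> l1_idx = 0
  next 3 bits -> l2_idx = 4
  bottom 3 bits -> offset = 2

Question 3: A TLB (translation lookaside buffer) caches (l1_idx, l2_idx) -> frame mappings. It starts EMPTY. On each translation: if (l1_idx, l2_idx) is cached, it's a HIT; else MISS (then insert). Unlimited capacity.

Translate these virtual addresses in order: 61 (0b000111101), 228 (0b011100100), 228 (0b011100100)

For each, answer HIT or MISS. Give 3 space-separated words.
vaddr=61: (0,7) not in TLB -> MISS, insert
vaddr=228: (3,4) not in TLB -> MISS, insert
vaddr=228: (3,4) in TLB -> HIT

Answer: MISS MISS HIT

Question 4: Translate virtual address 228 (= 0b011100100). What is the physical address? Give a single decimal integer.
Answer: 692

Derivation:
vaddr = 228 = 0b011100100
Split: l1_idx=3, l2_idx=4, offset=4
L1[3] = 0
L2[0][4] = 86
paddr = 86 * 8 + 4 = 692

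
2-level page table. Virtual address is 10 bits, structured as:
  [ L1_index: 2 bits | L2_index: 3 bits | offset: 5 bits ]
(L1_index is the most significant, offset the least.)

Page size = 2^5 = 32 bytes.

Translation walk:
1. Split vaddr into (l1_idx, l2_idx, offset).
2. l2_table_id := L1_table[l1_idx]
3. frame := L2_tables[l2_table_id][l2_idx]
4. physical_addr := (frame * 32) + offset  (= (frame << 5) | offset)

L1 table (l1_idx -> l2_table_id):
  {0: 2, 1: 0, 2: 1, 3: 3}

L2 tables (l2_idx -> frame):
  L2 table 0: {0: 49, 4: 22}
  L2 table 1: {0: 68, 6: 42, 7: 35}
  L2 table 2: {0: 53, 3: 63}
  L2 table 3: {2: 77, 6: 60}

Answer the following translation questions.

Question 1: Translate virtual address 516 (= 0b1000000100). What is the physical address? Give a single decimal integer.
vaddr = 516 = 0b1000000100
Split: l1_idx=2, l2_idx=0, offset=4
L1[2] = 1
L2[1][0] = 68
paddr = 68 * 32 + 4 = 2180

Answer: 2180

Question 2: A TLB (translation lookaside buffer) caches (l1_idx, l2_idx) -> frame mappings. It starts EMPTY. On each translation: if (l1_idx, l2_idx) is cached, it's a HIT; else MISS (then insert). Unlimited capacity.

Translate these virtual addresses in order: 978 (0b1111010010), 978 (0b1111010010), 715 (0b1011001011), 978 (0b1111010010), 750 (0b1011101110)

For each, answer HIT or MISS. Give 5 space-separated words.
vaddr=978: (3,6) not in TLB -> MISS, insert
vaddr=978: (3,6) in TLB -> HIT
vaddr=715: (2,6) not in TLB -> MISS, insert
vaddr=978: (3,6) in TLB -> HIT
vaddr=750: (2,7) not in TLB -> MISS, insert

Answer: MISS HIT MISS HIT MISS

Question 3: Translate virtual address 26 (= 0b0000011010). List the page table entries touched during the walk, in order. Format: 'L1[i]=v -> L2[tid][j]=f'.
vaddr = 26 = 0b0000011010
Split: l1_idx=0, l2_idx=0, offset=26

Answer: L1[0]=2 -> L2[2][0]=53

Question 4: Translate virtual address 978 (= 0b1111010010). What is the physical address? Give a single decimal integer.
vaddr = 978 = 0b1111010010
Split: l1_idx=3, l2_idx=6, offset=18
L1[3] = 3
L2[3][6] = 60
paddr = 60 * 32 + 18 = 1938

Answer: 1938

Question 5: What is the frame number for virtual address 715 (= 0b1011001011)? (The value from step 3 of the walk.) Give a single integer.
vaddr = 715: l1_idx=2, l2_idx=6
L1[2] = 1; L2[1][6] = 42

Answer: 42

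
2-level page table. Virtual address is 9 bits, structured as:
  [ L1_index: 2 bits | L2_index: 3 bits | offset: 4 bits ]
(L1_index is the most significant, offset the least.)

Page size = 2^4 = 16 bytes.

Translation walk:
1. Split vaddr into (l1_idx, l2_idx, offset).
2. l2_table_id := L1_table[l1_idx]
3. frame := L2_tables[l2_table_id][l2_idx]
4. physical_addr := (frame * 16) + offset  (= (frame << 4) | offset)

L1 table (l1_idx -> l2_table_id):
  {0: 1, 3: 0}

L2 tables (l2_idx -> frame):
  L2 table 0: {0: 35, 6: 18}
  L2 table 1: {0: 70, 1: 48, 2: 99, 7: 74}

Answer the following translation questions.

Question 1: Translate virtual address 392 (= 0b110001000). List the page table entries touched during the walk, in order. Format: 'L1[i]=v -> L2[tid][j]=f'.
Answer: L1[3]=0 -> L2[0][0]=35

Derivation:
vaddr = 392 = 0b110001000
Split: l1_idx=3, l2_idx=0, offset=8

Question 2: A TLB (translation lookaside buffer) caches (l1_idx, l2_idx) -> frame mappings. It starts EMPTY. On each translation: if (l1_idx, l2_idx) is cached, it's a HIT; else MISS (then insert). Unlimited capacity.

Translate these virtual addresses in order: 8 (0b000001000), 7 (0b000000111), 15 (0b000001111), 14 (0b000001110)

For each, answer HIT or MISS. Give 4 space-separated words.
Answer: MISS HIT HIT HIT

Derivation:
vaddr=8: (0,0) not in TLB -> MISS, insert
vaddr=7: (0,0) in TLB -> HIT
vaddr=15: (0,0) in TLB -> HIT
vaddr=14: (0,0) in TLB -> HIT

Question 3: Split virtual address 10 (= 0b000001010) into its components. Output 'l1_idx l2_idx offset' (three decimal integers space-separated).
vaddr = 10 = 0b000001010
  top 2 bits -> l1_idx = 0
  next 3 bits -> l2_idx = 0
  bottom 4 bits -> offset = 10

Answer: 0 0 10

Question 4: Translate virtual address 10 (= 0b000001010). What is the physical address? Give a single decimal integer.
vaddr = 10 = 0b000001010
Split: l1_idx=0, l2_idx=0, offset=10
L1[0] = 1
L2[1][0] = 70
paddr = 70 * 16 + 10 = 1130

Answer: 1130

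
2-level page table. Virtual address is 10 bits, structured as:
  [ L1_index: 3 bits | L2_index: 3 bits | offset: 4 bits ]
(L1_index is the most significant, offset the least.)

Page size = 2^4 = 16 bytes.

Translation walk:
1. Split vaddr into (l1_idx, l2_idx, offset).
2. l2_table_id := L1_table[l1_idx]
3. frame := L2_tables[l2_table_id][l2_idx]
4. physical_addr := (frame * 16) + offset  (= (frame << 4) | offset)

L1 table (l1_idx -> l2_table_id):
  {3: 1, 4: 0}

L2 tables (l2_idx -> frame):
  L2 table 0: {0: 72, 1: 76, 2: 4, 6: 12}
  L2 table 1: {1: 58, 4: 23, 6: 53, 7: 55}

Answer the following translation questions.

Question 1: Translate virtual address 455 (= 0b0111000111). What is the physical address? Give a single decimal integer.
Answer: 375

Derivation:
vaddr = 455 = 0b0111000111
Split: l1_idx=3, l2_idx=4, offset=7
L1[3] = 1
L2[1][4] = 23
paddr = 23 * 16 + 7 = 375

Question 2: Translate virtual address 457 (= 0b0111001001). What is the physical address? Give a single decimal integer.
vaddr = 457 = 0b0111001001
Split: l1_idx=3, l2_idx=4, offset=9
L1[3] = 1
L2[1][4] = 23
paddr = 23 * 16 + 9 = 377

Answer: 377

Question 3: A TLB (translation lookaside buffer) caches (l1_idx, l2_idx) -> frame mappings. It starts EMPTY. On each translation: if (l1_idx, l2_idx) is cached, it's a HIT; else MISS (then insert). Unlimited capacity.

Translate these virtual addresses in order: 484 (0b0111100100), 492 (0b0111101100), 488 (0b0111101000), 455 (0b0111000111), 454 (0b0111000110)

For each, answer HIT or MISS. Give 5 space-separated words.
Answer: MISS HIT HIT MISS HIT

Derivation:
vaddr=484: (3,6) not in TLB -> MISS, insert
vaddr=492: (3,6) in TLB -> HIT
vaddr=488: (3,6) in TLB -> HIT
vaddr=455: (3,4) not in TLB -> MISS, insert
vaddr=454: (3,4) in TLB -> HIT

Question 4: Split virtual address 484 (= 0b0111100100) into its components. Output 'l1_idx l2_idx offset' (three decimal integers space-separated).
Answer: 3 6 4

Derivation:
vaddr = 484 = 0b0111100100
  top 3 bits -> l1_idx = 3
  next 3 bits -> l2_idx = 6
  bottom 4 bits -> offset = 4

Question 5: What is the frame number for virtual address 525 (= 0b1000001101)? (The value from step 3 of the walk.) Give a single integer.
Answer: 72

Derivation:
vaddr = 525: l1_idx=4, l2_idx=0
L1[4] = 0; L2[0][0] = 72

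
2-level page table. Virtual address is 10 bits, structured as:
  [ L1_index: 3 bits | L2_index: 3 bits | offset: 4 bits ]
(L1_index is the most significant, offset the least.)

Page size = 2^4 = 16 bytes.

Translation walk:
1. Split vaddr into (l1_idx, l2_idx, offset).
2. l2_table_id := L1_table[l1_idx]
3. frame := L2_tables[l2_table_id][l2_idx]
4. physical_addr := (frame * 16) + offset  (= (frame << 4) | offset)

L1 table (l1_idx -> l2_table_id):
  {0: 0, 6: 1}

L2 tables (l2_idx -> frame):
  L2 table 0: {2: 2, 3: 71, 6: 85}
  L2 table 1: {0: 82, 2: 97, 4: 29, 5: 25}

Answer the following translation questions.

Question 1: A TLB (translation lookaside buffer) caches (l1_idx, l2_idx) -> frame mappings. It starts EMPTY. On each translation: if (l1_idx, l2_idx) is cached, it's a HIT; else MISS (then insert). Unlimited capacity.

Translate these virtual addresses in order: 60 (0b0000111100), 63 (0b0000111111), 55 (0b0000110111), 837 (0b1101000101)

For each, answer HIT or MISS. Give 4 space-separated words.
vaddr=60: (0,3) not in TLB -> MISS, insert
vaddr=63: (0,3) in TLB -> HIT
vaddr=55: (0,3) in TLB -> HIT
vaddr=837: (6,4) not in TLB -> MISS, insert

Answer: MISS HIT HIT MISS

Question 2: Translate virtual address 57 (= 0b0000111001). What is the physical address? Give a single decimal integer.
vaddr = 57 = 0b0000111001
Split: l1_idx=0, l2_idx=3, offset=9
L1[0] = 0
L2[0][3] = 71
paddr = 71 * 16 + 9 = 1145

Answer: 1145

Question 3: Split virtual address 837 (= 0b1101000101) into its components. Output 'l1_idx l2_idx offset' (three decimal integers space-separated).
Answer: 6 4 5

Derivation:
vaddr = 837 = 0b1101000101
  top 3 bits -> l1_idx = 6
  next 3 bits -> l2_idx = 4
  bottom 4 bits -> offset = 5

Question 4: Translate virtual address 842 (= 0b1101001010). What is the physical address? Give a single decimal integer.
Answer: 474

Derivation:
vaddr = 842 = 0b1101001010
Split: l1_idx=6, l2_idx=4, offset=10
L1[6] = 1
L2[1][4] = 29
paddr = 29 * 16 + 10 = 474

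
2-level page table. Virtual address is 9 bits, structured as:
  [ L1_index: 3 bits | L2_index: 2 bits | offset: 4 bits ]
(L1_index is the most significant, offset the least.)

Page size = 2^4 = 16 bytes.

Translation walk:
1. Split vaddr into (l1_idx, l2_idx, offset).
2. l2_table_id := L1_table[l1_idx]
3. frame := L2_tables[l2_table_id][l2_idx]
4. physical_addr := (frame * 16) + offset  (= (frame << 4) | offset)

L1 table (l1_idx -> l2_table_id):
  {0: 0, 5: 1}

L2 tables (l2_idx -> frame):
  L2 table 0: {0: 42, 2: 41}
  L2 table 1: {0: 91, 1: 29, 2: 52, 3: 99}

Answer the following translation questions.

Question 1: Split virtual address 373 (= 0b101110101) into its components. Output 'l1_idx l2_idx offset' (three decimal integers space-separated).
vaddr = 373 = 0b101110101
  top 3 bits -> l1_idx = 5
  next 2 bits -> l2_idx = 3
  bottom 4 bits -> offset = 5

Answer: 5 3 5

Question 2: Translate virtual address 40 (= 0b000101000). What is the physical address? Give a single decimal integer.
Answer: 664

Derivation:
vaddr = 40 = 0b000101000
Split: l1_idx=0, l2_idx=2, offset=8
L1[0] = 0
L2[0][2] = 41
paddr = 41 * 16 + 8 = 664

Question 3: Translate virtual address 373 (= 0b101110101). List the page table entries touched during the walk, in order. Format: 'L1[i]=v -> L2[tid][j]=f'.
Answer: L1[5]=1 -> L2[1][3]=99

Derivation:
vaddr = 373 = 0b101110101
Split: l1_idx=5, l2_idx=3, offset=5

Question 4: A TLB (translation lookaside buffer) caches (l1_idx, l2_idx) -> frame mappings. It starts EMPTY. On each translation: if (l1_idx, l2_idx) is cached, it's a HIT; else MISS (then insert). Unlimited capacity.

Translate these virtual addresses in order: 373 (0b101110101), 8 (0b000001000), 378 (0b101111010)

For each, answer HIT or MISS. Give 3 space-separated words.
Answer: MISS MISS HIT

Derivation:
vaddr=373: (5,3) not in TLB -> MISS, insert
vaddr=8: (0,0) not in TLB -> MISS, insert
vaddr=378: (5,3) in TLB -> HIT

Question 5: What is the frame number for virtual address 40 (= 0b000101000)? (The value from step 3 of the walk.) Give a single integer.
Answer: 41

Derivation:
vaddr = 40: l1_idx=0, l2_idx=2
L1[0] = 0; L2[0][2] = 41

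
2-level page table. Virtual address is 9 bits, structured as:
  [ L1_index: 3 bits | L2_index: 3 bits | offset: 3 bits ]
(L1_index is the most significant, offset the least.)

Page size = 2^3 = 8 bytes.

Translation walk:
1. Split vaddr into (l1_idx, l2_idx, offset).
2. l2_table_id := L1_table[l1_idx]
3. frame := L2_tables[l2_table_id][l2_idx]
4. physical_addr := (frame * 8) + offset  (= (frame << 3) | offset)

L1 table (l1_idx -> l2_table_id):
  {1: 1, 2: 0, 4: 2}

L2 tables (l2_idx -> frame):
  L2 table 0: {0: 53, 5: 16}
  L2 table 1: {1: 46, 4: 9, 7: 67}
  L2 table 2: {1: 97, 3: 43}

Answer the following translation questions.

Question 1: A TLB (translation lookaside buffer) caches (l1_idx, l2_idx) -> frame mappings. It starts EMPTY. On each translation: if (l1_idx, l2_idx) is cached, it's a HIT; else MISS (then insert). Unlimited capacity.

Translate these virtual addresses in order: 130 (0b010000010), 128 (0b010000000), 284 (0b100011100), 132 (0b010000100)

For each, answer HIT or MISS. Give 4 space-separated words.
Answer: MISS HIT MISS HIT

Derivation:
vaddr=130: (2,0) not in TLB -> MISS, insert
vaddr=128: (2,0) in TLB -> HIT
vaddr=284: (4,3) not in TLB -> MISS, insert
vaddr=132: (2,0) in TLB -> HIT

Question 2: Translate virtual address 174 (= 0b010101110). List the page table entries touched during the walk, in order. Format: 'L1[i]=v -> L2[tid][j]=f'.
Answer: L1[2]=0 -> L2[0][5]=16

Derivation:
vaddr = 174 = 0b010101110
Split: l1_idx=2, l2_idx=5, offset=6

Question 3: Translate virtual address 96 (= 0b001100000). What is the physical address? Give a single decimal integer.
vaddr = 96 = 0b001100000
Split: l1_idx=1, l2_idx=4, offset=0
L1[1] = 1
L2[1][4] = 9
paddr = 9 * 8 + 0 = 72

Answer: 72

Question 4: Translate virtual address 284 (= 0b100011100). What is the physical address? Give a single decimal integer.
vaddr = 284 = 0b100011100
Split: l1_idx=4, l2_idx=3, offset=4
L1[4] = 2
L2[2][3] = 43
paddr = 43 * 8 + 4 = 348

Answer: 348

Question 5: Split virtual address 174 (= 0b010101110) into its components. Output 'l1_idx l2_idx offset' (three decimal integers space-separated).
Answer: 2 5 6

Derivation:
vaddr = 174 = 0b010101110
  top 3 bits -> l1_idx = 2
  next 3 bits -> l2_idx = 5
  bottom 3 bits -> offset = 6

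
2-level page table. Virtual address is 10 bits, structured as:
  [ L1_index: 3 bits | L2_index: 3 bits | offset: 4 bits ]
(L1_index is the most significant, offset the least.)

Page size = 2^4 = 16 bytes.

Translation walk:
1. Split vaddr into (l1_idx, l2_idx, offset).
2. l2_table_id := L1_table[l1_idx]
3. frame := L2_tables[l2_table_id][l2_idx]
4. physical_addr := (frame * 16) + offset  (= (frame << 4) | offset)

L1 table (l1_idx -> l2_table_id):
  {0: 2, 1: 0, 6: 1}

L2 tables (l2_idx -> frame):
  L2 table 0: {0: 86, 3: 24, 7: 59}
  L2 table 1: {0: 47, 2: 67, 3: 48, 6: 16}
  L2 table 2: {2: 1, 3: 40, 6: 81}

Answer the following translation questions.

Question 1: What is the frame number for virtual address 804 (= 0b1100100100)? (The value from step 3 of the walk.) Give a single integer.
vaddr = 804: l1_idx=6, l2_idx=2
L1[6] = 1; L2[1][2] = 67

Answer: 67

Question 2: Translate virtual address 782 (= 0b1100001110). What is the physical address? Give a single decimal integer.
vaddr = 782 = 0b1100001110
Split: l1_idx=6, l2_idx=0, offset=14
L1[6] = 1
L2[1][0] = 47
paddr = 47 * 16 + 14 = 766

Answer: 766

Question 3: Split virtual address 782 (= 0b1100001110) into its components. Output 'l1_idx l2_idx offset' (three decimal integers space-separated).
vaddr = 782 = 0b1100001110
  top 3 bits -> l1_idx = 6
  next 3 bits -> l2_idx = 0
  bottom 4 bits -> offset = 14

Answer: 6 0 14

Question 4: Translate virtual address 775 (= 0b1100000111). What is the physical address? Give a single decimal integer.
vaddr = 775 = 0b1100000111
Split: l1_idx=6, l2_idx=0, offset=7
L1[6] = 1
L2[1][0] = 47
paddr = 47 * 16 + 7 = 759

Answer: 759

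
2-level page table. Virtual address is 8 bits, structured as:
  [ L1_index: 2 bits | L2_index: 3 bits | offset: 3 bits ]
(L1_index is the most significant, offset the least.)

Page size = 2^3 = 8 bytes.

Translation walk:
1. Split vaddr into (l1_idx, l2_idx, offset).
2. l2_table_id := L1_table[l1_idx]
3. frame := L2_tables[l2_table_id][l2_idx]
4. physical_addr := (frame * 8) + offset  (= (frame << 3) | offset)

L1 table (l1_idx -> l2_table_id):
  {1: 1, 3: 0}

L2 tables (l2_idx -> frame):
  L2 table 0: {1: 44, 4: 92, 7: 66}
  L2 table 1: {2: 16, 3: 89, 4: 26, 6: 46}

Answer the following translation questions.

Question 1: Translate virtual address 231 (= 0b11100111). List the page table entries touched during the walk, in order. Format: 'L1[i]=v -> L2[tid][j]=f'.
Answer: L1[3]=0 -> L2[0][4]=92

Derivation:
vaddr = 231 = 0b11100111
Split: l1_idx=3, l2_idx=4, offset=7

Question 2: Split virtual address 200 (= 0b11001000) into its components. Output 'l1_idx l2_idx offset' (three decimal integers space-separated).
vaddr = 200 = 0b11001000
  top 2 bits -> l1_idx = 3
  next 3 bits -> l2_idx = 1
  bottom 3 bits -> offset = 0

Answer: 3 1 0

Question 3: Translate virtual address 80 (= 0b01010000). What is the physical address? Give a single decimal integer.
Answer: 128

Derivation:
vaddr = 80 = 0b01010000
Split: l1_idx=1, l2_idx=2, offset=0
L1[1] = 1
L2[1][2] = 16
paddr = 16 * 8 + 0 = 128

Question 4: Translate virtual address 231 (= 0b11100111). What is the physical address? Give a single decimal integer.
Answer: 743

Derivation:
vaddr = 231 = 0b11100111
Split: l1_idx=3, l2_idx=4, offset=7
L1[3] = 0
L2[0][4] = 92
paddr = 92 * 8 + 7 = 743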